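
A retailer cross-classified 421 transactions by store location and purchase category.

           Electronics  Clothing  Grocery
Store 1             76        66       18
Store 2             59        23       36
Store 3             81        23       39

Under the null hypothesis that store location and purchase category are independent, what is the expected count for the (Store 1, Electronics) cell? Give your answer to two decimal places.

82.09

Row total (Store 1) = 160; column total (Electronics) = 216; grand total N = 421.
Expected count = (row total × column total) / N = 160 × 216 / 421 = 82.09.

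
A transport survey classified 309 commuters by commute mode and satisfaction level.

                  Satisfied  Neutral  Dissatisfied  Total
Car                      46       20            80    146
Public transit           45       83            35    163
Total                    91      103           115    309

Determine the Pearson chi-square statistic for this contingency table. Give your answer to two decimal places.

Grand total N = 309.
Expected counts (row total × column total / N):
  Car, Satisfied: 146×91/309 = 42.9968
  Car, Neutral: 146×103/309 = 48.6667
  Car, Dissatisfied: 146×115/309 = 54.3366
  Public transit, Satisfied: 163×91/309 = 48.0032
  Public transit, Neutral: 163×103/309 = 54.3333
  Public transit, Dissatisfied: 163×115/309 = 60.6634
Contributions (O − E)²/E:
  (46 − 42.9968)²/42.9968 = 0.2098
  (20 − 48.6667)²/48.6667 = 16.8859
  (80 − 54.3366)²/54.3366 = 12.1209
  (45 − 48.0032)²/48.0032 = 0.1879
  (83 − 54.3333)²/54.3333 = 15.1248
  (35 − 60.6634)²/60.6634 = 10.8568
χ² = 0.2098 + 16.8859 + 12.1209 + 0.1879 + 15.1248 + 10.8568 = 55.39

55.39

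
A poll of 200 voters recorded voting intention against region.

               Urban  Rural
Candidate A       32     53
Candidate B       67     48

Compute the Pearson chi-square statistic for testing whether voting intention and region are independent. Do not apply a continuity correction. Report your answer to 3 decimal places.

Row totals: 85, 115. Column totals: 99, 101. Grand total N = 200.
Expected counts (row total × column total / N):
  Candidate A, Urban: 85×99/200 = 42.0750
  Candidate A, Rural: 85×101/200 = 42.9250
  Candidate B, Urban: 115×99/200 = 56.9250
  Candidate B, Rural: 115×101/200 = 58.0750
Contributions (O − E)²/E:
  (32 − 42.0750)²/42.0750 = 2.4125
  (53 − 42.9250)²/42.9250 = 2.3647
  (67 − 56.9250)²/56.9250 = 1.7831
  (48 − 58.0750)²/58.0750 = 1.7478
χ² = 2.4125 + 2.3647 + 1.7831 + 1.7478 = 8.308

8.308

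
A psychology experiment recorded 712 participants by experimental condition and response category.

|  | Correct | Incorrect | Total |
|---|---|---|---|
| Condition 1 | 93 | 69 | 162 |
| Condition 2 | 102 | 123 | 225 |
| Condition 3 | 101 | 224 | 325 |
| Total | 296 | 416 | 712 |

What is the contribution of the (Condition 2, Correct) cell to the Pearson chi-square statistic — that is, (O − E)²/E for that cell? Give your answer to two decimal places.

Row total (Condition 2) = 225; column total (Correct) = 296; N = 712.
Expected count E = 225 × 296 / 712 = 93.539.
Contribution = (O − E)²/E = (102 − 93.539)² / 93.539 = 0.77.

0.77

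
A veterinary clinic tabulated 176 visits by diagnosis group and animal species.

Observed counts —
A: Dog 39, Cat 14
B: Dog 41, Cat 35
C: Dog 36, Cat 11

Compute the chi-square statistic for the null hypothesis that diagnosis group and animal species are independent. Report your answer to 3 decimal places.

8.618

Row totals: 53, 76, 47. Column totals: 116, 60. Grand total N = 176.
Expected counts (row total × column total / N):
  A, Dog: 53×116/176 = 34.93182
  A, Cat: 53×60/176 = 18.06818
  B, Dog: 76×116/176 = 50.09091
  B, Cat: 76×60/176 = 25.90909
  C, Dog: 47×116/176 = 30.97727
  C, Cat: 47×60/176 = 16.02273
Contributions (O − E)²/E:
  (39 − 34.93182)²/34.93182 = 0.4738
  (14 − 18.06818)²/18.06818 = 0.9160
  (41 − 50.09091)²/50.09091 = 1.6499
  (35 − 25.90909)²/25.90909 = 3.1898
  (36 − 30.97727)²/30.97727 = 0.8144
  (11 − 16.02273)²/16.02273 = 1.5745
χ² = 0.4738 + 0.9160 + 1.6499 + 3.1898 + 0.8144 + 1.5745 = 8.618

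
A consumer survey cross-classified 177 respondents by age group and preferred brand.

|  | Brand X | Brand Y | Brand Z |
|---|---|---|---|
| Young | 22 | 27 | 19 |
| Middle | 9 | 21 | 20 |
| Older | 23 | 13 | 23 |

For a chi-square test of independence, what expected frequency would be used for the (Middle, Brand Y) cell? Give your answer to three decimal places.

17.232

Row total (Middle) = 50; column total (Brand Y) = 61; grand total N = 177.
Expected count = (row total × column total) / N = 50 × 61 / 177 = 17.232.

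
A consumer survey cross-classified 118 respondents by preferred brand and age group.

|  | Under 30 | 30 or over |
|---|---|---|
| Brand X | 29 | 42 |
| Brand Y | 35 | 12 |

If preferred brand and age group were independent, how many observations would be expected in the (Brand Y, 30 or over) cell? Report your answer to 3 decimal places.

Row total (Brand Y) = 47; column total (30 or over) = 54; grand total N = 118.
Expected count = (row total × column total) / N = 47 × 54 / 118 = 21.508.

21.508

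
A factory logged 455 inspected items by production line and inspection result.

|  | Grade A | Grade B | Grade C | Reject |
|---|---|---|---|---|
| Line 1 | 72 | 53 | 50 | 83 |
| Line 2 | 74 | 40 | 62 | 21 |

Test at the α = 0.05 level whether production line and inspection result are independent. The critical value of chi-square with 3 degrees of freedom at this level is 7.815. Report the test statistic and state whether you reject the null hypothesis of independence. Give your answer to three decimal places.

Row totals: 258, 197. Column totals: 146, 93, 112, 104. Grand total N = 455.
Expected counts (row total × column total / N):
  Line 1, Grade A: 258×146/455 = 82.7868
  Line 1, Grade B: 258×93/455 = 52.7341
  Line 1, Grade C: 258×112/455 = 63.5077
  Line 1, Reject: 258×104/455 = 58.9714
  Line 2, Grade A: 197×146/455 = 63.2132
  Line 2, Grade B: 197×93/455 = 40.2659
  Line 2, Grade C: 197×112/455 = 48.4923
  Line 2, Reject: 197×104/455 = 45.0286
Contributions (O − E)²/E:
  (72 − 82.7868)²/82.7868 = 1.4055
  (53 − 52.7341)²/52.7341 = 0.0013
  (50 − 63.5077)²/63.5077 = 2.8730
  (83 − 58.9714)²/58.9714 = 9.7907
  (74 − 63.2132)²/63.2132 = 1.8407
  (40 − 40.2659)²/40.2659 = 0.0018
  (62 − 48.4923)²/48.4923 = 3.7626
  (21 − 45.0286)²/45.0286 = 12.8224
χ² = 1.4055 + 0.0013 + 2.8730 + 9.7907 + 1.8407 + 0.0018 + 3.7626 + 12.8224 = 32.498
df = (2−1)(4−1) = 3. Since 32.498 > 7.815, reject the null hypothesis of independence at α = 0.05.

32.498; reject H₀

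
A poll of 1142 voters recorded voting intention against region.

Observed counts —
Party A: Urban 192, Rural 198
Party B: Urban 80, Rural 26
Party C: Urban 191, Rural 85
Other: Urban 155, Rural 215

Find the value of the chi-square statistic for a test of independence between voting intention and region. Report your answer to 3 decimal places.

Row totals: 390, 106, 276, 370. Column totals: 618, 524. Grand total N = 1142.
Expected counts (row total × column total / N):
  Party A, Urban: 390×618/1142 = 211.0508
  Party A, Rural: 390×524/1142 = 178.9492
  Party B, Urban: 106×618/1142 = 57.3625
  Party B, Rural: 106×524/1142 = 48.6375
  Party C, Urban: 276×618/1142 = 149.3590
  Party C, Rural: 276×524/1142 = 126.6410
  Other, Urban: 370×618/1142 = 200.2277
  Other, Rural: 370×524/1142 = 169.7723
Contributions (O − E)²/E:
  (192 − 211.0508)²/211.0508 = 1.7196
  (198 − 178.9492)²/178.9492 = 2.0281
  (80 − 57.3625)²/57.3625 = 8.9336
  (26 − 48.6375)²/48.6375 = 10.5362
  (191 − 149.3590)²/149.3590 = 11.6094
  (85 − 126.6410)²/126.6410 = 13.6920
  (155 − 200.2277)²/200.2277 = 10.2161
  (215 − 169.7723)²/169.7723 = 12.0488
χ² = 1.7196 + 2.0281 + 8.9336 + 10.5362 + 11.6094 + 13.6920 + 10.2161 + 12.0488 = 70.784

70.784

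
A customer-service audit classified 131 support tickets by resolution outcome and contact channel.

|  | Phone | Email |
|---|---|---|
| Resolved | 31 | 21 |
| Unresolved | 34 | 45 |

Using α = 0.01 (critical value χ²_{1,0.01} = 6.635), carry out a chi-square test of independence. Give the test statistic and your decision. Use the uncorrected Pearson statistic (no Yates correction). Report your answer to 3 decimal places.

Row totals: 52, 79. Column totals: 65, 66. Grand total N = 131.
Expected counts (row total × column total / N):
  Resolved, Phone: 52×65/131 = 25.8015
  Resolved, Email: 52×66/131 = 26.1985
  Unresolved, Phone: 79×65/131 = 39.1985
  Unresolved, Email: 79×66/131 = 39.8015
Contributions (O − E)²/E:
  (31 − 25.8015)²/25.8015 = 1.0474
  (21 − 26.1985)²/26.1985 = 1.0315
  (34 − 39.1985)²/39.1985 = 0.6894
  (45 − 39.8015)²/39.8015 = 0.6790
χ² = 1.0474 + 1.0315 + 0.6894 + 0.6790 = 3.447
df = (2−1)(2−1) = 1. Since 3.447 < 6.635, fail to reject the null hypothesis of independence at α = 0.01.

3.447; fail to reject H₀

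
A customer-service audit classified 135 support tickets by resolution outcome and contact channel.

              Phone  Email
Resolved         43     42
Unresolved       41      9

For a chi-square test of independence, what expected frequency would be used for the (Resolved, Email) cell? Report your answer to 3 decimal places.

Row total (Resolved) = 85; column total (Email) = 51; grand total N = 135.
Expected count = (row total × column total) / N = 85 × 51 / 135 = 32.111.

32.111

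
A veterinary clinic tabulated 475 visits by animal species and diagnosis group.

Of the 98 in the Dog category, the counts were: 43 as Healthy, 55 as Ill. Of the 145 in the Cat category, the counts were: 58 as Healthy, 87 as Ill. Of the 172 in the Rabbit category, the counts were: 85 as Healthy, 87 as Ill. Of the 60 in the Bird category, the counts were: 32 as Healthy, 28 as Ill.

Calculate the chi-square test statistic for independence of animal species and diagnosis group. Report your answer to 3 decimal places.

4.387

Row totals: 98, 145, 172, 60. Column totals: 218, 257. Grand total N = 475.
Expected counts (row total × column total / N):
  Dog, Healthy: 98×218/475 = 44.9768
  Dog, Ill: 98×257/475 = 53.0232
  Cat, Healthy: 145×218/475 = 66.5474
  Cat, Ill: 145×257/475 = 78.4526
  Rabbit, Healthy: 172×218/475 = 78.9389
  Rabbit, Ill: 172×257/475 = 93.0611
  Bird, Healthy: 60×218/475 = 27.5368
  Bird, Ill: 60×257/475 = 32.4632
Contributions (O − E)²/E:
  (43 − 44.9768)²/44.9768 = 0.0869
  (55 − 53.0232)²/53.0232 = 0.0737
  (58 − 66.5474)²/66.5474 = 1.0978
  (87 − 78.4526)²/78.4526 = 0.9312
  (85 − 78.9389)²/78.9389 = 0.4654
  (87 − 93.0611)²/93.0611 = 0.3948
  (32 − 27.5368)²/27.5368 = 0.7234
  (28 − 32.4632)²/32.4632 = 0.6136
χ² = 0.0869 + 0.0737 + 1.0978 + 0.9312 + 0.4654 + 0.3948 + 0.7234 + 0.6136 = 4.387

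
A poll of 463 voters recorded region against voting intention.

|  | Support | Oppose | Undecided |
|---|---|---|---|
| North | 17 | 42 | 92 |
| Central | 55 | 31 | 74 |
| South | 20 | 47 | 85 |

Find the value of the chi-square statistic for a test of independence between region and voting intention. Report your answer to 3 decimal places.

33.553

Row totals: 151, 160, 152. Column totals: 92, 120, 251. Grand total N = 463.
Expected counts (row total × column total / N):
  North, Support: 151×92/463 = 30.0043
  North, Oppose: 151×120/463 = 39.1361
  North, Undecided: 151×251/463 = 81.8596
  Central, Support: 160×92/463 = 31.7927
  Central, Oppose: 160×120/463 = 41.4687
  Central, Undecided: 160×251/463 = 86.7387
  South, Support: 152×92/463 = 30.2030
  South, Oppose: 152×120/463 = 39.3952
  South, Undecided: 152×251/463 = 82.4017
Contributions (O − E)²/E:
  (17 − 30.0043)²/30.0043 = 5.6363
  (42 − 39.1361)²/39.1361 = 0.2096
  (92 − 81.8596)²/81.8596 = 1.2561
  (55 − 31.7927)²/31.7927 = 16.9403
  (31 − 41.4687)²/41.4687 = 2.6428
  (74 − 86.7387)²/86.7387 = 1.8708
  (20 − 30.2030)²/30.2030 = 3.4467
  (47 − 39.3952)²/39.3952 = 1.4680
  (85 − 82.4017)²/82.4017 = 0.0819
χ² = 5.6363 + 0.2096 + 1.2561 + 16.9403 + 2.6428 + 1.8708 + 3.4467 + 1.4680 + 0.0819 = 33.553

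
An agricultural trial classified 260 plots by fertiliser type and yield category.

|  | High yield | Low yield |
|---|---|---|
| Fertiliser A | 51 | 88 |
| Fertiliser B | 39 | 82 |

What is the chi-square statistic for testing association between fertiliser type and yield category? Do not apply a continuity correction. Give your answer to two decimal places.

0.57

Row totals: 139, 121. Column totals: 90, 170. Grand total N = 260.
Expected counts (row total × column total / N):
  Fertiliser A, High yield: 139×90/260 = 48.115
  Fertiliser A, Low yield: 139×170/260 = 90.885
  Fertiliser B, High yield: 121×90/260 = 41.885
  Fertiliser B, Low yield: 121×170/260 = 79.115
Contributions (O − E)²/E:
  (51 − 48.115)²/48.115 = 0.1730
  (88 − 90.885)²/90.885 = 0.0916
  (39 − 41.885)²/41.885 = 0.1987
  (82 − 79.115)²/79.115 = 0.1052
χ² = 0.1730 + 0.0916 + 0.1987 + 0.1052 = 0.57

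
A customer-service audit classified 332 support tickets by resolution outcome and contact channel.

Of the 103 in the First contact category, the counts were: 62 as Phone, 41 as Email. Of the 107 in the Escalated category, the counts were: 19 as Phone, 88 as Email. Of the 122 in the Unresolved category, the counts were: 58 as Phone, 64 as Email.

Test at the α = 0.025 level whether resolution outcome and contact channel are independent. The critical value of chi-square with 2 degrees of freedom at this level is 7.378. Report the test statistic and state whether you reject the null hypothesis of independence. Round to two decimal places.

41.38; reject H₀

Row totals: 103, 107, 122. Column totals: 139, 193. Grand total N = 332.
Expected counts (row total × column total / N):
  First contact, Phone: 103×139/332 = 43.123
  First contact, Email: 103×193/332 = 59.877
  Escalated, Phone: 107×139/332 = 44.798
  Escalated, Email: 107×193/332 = 62.202
  Unresolved, Phone: 122×139/332 = 51.078
  Unresolved, Email: 122×193/332 = 70.922
Contributions (O − E)²/E:
  (62 − 43.123)²/43.123 = 8.2634
  (41 − 59.877)²/59.877 = 5.9512
  (19 − 44.798)²/44.798 = 14.8564
  (88 − 62.202)²/62.202 = 10.6996
  (58 − 51.078)²/51.078 = 0.9381
  (64 − 70.922)²/70.922 = 0.6756
χ² = 8.2634 + 5.9512 + 14.8564 + 10.6996 + 0.9381 + 0.6756 = 41.38
df = (3−1)(2−1) = 2. Since 41.38 > 7.378, reject the null hypothesis of independence at α = 0.025.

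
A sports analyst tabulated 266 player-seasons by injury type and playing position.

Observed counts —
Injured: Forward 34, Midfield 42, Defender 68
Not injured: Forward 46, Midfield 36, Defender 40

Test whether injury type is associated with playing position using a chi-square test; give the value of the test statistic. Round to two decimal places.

7.75

Row totals: 144, 122. Column totals: 80, 78, 108. Grand total N = 266.
Expected counts (row total × column total / N):
  Injured, Forward: 144×80/266 = 43.3083
  Injured, Midfield: 144×78/266 = 42.2256
  Injured, Defender: 144×108/266 = 58.4662
  Not injured, Forward: 122×80/266 = 36.6917
  Not injured, Midfield: 122×78/266 = 35.7744
  Not injured, Defender: 122×108/266 = 49.5338
Contributions (O − E)²/E:
  (34 − 43.3083)²/43.3083 = 2.0006
  (42 − 42.2256)²/42.2256 = 0.0012
  (68 − 58.4662)²/58.4662 = 1.5546
  (46 − 36.6917)²/36.6917 = 2.3614
  (36 − 35.7744)²/35.7744 = 0.0014
  (40 − 49.5338)²/49.5338 = 1.8350
χ² = 2.0006 + 0.0012 + 1.5546 + 2.3614 + 0.0014 + 1.8350 = 7.75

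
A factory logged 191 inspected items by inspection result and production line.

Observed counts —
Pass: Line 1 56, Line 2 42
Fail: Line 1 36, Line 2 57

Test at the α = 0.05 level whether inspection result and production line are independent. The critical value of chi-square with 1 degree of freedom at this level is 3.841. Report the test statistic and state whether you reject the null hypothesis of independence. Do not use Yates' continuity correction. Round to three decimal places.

6.494; reject H₀

Row totals: 98, 93. Column totals: 92, 99. Grand total N = 191.
Expected counts (row total × column total / N):
  Pass, Line 1: 98×92/191 = 47.2042
  Pass, Line 2: 98×99/191 = 50.7958
  Fail, Line 1: 93×92/191 = 44.7958
  Fail, Line 2: 93×99/191 = 48.2042
Contributions (O − E)²/E:
  (56 − 47.2042)²/47.2042 = 1.6390
  (42 − 50.7958)²/50.7958 = 1.5231
  (36 − 44.7958)²/44.7958 = 1.7271
  (57 − 48.2042)²/48.2042 = 1.6050
χ² = 1.6390 + 1.5231 + 1.7271 + 1.6050 = 6.494
df = (2−1)(2−1) = 1. Since 6.494 > 3.841, reject the null hypothesis of independence at α = 0.05.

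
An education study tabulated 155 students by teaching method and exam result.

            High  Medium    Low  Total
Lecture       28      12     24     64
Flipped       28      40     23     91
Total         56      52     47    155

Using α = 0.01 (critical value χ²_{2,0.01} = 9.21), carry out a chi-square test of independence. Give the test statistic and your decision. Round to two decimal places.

10.72; reject H₀

Grand total N = 155.
Expected counts (row total × column total / N):
  Lecture, High: 64×56/155 = 23.123
  Lecture, Medium: 64×52/155 = 21.471
  Lecture, Low: 64×47/155 = 19.406
  Flipped, High: 91×56/155 = 32.877
  Flipped, Medium: 91×52/155 = 30.529
  Flipped, Low: 91×47/155 = 27.594
Contributions (O − E)²/E:
  (28 − 23.123)²/23.123 = 1.0286
  (12 − 21.471)²/21.471 = 4.1777
  (24 − 19.406)²/19.406 = 1.0875
  (28 − 32.877)²/32.877 = 0.7235
  (40 − 30.529)²/30.529 = 2.9382
  (23 − 27.594)²/27.594 = 0.7648
χ² = 1.0286 + 4.1777 + 1.0875 + 0.7235 + 2.9382 + 0.7648 = 10.72
df = (2−1)(3−1) = 2. Since 10.72 > 9.21, reject the null hypothesis of independence at α = 0.01.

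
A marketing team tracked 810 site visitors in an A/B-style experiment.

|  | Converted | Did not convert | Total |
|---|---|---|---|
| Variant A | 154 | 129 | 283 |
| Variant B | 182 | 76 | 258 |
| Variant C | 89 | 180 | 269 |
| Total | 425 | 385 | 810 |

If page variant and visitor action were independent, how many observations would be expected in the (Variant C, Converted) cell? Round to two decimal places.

Row total (Variant C) = 269; column total (Converted) = 425; grand total N = 810.
Expected count = (row total × column total) / N = 269 × 425 / 810 = 141.14.

141.14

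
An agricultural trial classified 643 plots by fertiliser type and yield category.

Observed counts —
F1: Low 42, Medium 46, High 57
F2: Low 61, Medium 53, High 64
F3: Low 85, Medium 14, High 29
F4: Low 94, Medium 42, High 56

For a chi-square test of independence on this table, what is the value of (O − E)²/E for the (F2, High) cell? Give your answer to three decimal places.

0.853

Row total (F2) = 178; column total (High) = 206; N = 643.
Expected count E = 178 × 206 / 643 = 57.0264.
Contribution = (O − E)²/E = (64 − 57.0264)² / 57.0264 = 0.853.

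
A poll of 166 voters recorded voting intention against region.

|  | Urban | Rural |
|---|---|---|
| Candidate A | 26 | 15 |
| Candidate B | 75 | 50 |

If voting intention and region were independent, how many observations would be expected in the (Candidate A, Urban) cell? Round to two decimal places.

24.95

Row total (Candidate A) = 41; column total (Urban) = 101; grand total N = 166.
Expected count = (row total × column total) / N = 41 × 101 / 166 = 24.95.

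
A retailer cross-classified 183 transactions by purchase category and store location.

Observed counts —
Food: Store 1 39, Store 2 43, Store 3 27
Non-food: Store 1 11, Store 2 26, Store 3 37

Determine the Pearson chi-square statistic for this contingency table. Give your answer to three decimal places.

15.296

Row totals: 109, 74. Column totals: 50, 69, 64. Grand total N = 183.
Expected counts (row total × column total / N):
  Food, Store 1: 109×50/183 = 29.7814
  Food, Store 2: 109×69/183 = 41.0984
  Food, Store 3: 109×64/183 = 38.1202
  Non-food, Store 1: 74×50/183 = 20.2186
  Non-food, Store 2: 74×69/183 = 27.9016
  Non-food, Store 3: 74×64/183 = 25.8798
Contributions (O − E)²/E:
  (39 − 29.7814)²/29.7814 = 2.8535
  (43 − 41.0984)²/41.0984 = 0.0880
  (27 − 38.1202)²/38.1202 = 3.2439
  (11 − 20.2186)²/20.2186 = 4.2032
  (26 − 27.9016)²/27.9016 = 0.1296
  (37 − 25.8798)²/25.8798 = 4.7782
χ² = 2.8535 + 0.0880 + 3.2439 + 4.2032 + 0.1296 + 4.7782 = 15.296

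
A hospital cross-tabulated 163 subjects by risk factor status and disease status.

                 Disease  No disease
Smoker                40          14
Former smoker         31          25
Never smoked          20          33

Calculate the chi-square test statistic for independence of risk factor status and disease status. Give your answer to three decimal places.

Row totals: 54, 56, 53. Column totals: 91, 72. Grand total N = 163.
Expected counts (row total × column total / N):
  Smoker, Disease: 54×91/163 = 30.1472
  Smoker, No disease: 54×72/163 = 23.8528
  Former smoker, Disease: 56×91/163 = 31.2638
  Former smoker, No disease: 56×72/163 = 24.7362
  Never smoked, Disease: 53×91/163 = 29.5890
  Never smoked, No disease: 53×72/163 = 23.4110
Contributions (O − E)²/E:
  (40 − 30.1472)²/30.1472 = 3.2201
  (14 − 23.8528)²/23.8528 = 4.0699
  (31 − 31.2638)²/31.2638 = 0.0022
  (25 − 24.7362)²/24.7362 = 0.0028
  (20 − 29.5890)²/29.5890 = 3.1075
  (33 − 23.4110)²/23.4110 = 3.9276
χ² = 3.2201 + 4.0699 + 0.0022 + 0.0028 + 3.1075 + 3.9276 = 14.330

14.330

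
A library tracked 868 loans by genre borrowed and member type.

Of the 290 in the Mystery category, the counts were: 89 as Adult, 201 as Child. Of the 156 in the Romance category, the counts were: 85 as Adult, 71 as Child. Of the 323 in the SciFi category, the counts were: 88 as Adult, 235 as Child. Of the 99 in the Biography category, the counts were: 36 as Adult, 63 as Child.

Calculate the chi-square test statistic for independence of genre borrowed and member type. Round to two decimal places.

Row totals: 290, 156, 323, 99. Column totals: 298, 570. Grand total N = 868.
Expected counts (row total × column total / N):
  Mystery, Adult: 290×298/868 = 99.562
  Mystery, Child: 290×570/868 = 190.438
  Romance, Adult: 156×298/868 = 53.558
  Romance, Child: 156×570/868 = 102.442
  SciFi, Adult: 323×298/868 = 110.892
  SciFi, Child: 323×570/868 = 212.108
  Biography, Adult: 99×298/868 = 33.988
  Biography, Child: 99×570/868 = 65.012
Contributions (O − E)²/E:
  (89 − 99.562)²/99.562 = 1.1205
  (201 − 190.438)²/190.438 = 0.5858
  (85 − 53.558)²/53.558 = 18.4585
  (71 − 102.442)²/102.442 = 9.6503
  (88 − 110.892)²/110.892 = 4.7257
  (235 − 212.108)²/212.108 = 2.4706
  (36 − 33.988)²/33.988 = 0.1191
  (63 − 65.012)²/65.012 = 0.0623
χ² = 1.1205 + 0.5858 + 18.4585 + 9.6503 + 4.7257 + 2.4706 + 0.1191 + 0.0623 = 37.19

37.19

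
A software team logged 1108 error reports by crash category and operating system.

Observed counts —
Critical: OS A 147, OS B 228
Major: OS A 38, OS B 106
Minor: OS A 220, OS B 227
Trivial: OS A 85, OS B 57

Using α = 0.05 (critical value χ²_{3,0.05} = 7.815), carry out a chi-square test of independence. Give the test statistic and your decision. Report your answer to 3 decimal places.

40.998; reject H₀

Row totals: 375, 144, 447, 142. Column totals: 490, 618. Grand total N = 1108.
Expected counts (row total × column total / N):
  Critical, OS A: 375×490/1108 = 165.8394
  Critical, OS B: 375×618/1108 = 209.1606
  Major, OS A: 144×490/1108 = 63.6823
  Major, OS B: 144×618/1108 = 80.3177
  Minor, OS A: 447×490/1108 = 197.6805
  Minor, OS B: 447×618/1108 = 249.3195
  Trivial, OS A: 142×490/1108 = 62.7978
  Trivial, OS B: 142×618/1108 = 79.2022
Contributions (O − E)²/E:
  (147 − 165.8394)²/165.8394 = 2.1402
  (228 − 209.1606)²/209.1606 = 1.6969
  (38 − 63.6823)²/63.6823 = 10.3574
  (106 − 80.3177)²/80.3177 = 8.2121
  (220 − 197.6805)²/197.6805 = 2.5200
  (227 − 249.3195)²/249.3195 = 1.9981
  (85 − 62.7978)²/62.7978 = 7.8496
  (57 − 79.2022)²/79.2022 = 6.2238
χ² = 2.1402 + 1.6969 + 10.3574 + 8.2121 + 2.5200 + 1.9981 + 7.8496 + 6.2238 = 40.998
df = (4−1)(2−1) = 3. Since 40.998 > 7.815, reject the null hypothesis of independence at α = 0.05.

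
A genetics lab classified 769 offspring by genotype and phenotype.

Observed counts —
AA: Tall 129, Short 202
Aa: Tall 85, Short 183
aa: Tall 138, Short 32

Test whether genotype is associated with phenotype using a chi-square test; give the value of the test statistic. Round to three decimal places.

113.345

Row totals: 331, 268, 170. Column totals: 352, 417. Grand total N = 769.
Expected counts (row total × column total / N):
  AA, Tall: 331×352/769 = 151.5111
  AA, Short: 331×417/769 = 179.4889
  Aa, Tall: 268×352/769 = 122.6736
  Aa, Short: 268×417/769 = 145.3264
  aa, Tall: 170×352/769 = 77.8153
  aa, Short: 170×417/769 = 92.1847
Contributions (O − E)²/E:
  (129 − 151.5111)²/151.5111 = 3.3446
  (202 − 179.4889)²/179.4889 = 2.8233
  (85 − 122.6736)²/122.6736 = 11.5697
  (183 − 145.3264)²/145.3264 = 9.7663
  (138 − 77.8153)²/77.8153 = 46.5487
  (32 − 92.1847)²/92.1847 = 39.2928
χ² = 3.3446 + 2.8233 + 11.5697 + 9.7663 + 46.5487 + 39.2928 = 113.345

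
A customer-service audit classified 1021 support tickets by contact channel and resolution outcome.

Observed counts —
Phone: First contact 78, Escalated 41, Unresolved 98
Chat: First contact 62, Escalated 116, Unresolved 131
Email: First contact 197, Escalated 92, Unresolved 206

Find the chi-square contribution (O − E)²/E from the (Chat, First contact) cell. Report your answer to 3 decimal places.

Row total (Chat) = 309; column total (First contact) = 337; N = 1021.
Expected count E = 309 × 337 / 1021 = 101.9912.
Contribution = (O − E)²/E = (62 − 101.9912)² / 101.9912 = 15.681.

15.681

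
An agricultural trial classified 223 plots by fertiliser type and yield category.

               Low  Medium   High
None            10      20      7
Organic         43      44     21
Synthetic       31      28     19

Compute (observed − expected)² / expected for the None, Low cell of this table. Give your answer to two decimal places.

1.11

Row total (None) = 37; column total (Low) = 84; N = 223.
Expected count E = 37 × 84 / 223 = 13.937.
Contribution = (O − E)²/E = (10 − 13.937)² / 13.937 = 1.11.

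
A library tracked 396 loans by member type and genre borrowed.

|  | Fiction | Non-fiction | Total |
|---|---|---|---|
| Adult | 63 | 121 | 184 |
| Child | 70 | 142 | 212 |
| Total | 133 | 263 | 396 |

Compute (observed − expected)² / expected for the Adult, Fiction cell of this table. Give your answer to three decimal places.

Row total (Adult) = 184; column total (Fiction) = 133; N = 396.
Expected count E = 184 × 133 / 396 = 61.7980.
Contribution = (O − E)²/E = (63 − 61.7980)² / 61.7980 = 0.023.

0.023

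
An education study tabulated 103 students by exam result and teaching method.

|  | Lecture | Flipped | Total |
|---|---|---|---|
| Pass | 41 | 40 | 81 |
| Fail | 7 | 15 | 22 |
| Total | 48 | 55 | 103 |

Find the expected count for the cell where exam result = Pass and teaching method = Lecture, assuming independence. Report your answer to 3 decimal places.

Row total (Pass) = 81; column total (Lecture) = 48; grand total N = 103.
Expected count = (row total × column total) / N = 81 × 48 / 103 = 37.748.

37.748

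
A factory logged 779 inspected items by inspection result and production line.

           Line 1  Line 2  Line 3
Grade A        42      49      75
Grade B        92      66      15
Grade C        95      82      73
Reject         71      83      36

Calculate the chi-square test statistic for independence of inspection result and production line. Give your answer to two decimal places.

Row totals: 166, 173, 250, 190. Column totals: 300, 280, 199. Grand total N = 779.
Expected counts (row total × column total / N):
  Grade A, Line 1: 166×300/779 = 63.928
  Grade A, Line 2: 166×280/779 = 59.666
  Grade A, Line 3: 166×199/779 = 42.406
  Grade B, Line 1: 173×300/779 = 66.624
  Grade B, Line 2: 173×280/779 = 62.182
  Grade B, Line 3: 173×199/779 = 44.194
  Grade C, Line 1: 250×300/779 = 96.277
  Grade C, Line 2: 250×280/779 = 89.859
  Grade C, Line 3: 250×199/779 = 63.864
  Reject, Line 1: 190×300/779 = 73.171
  Reject, Line 2: 190×280/779 = 68.293
  Reject, Line 3: 190×199/779 = 48.537
Contributions (O − E)²/E:
  (42 − 63.928)²/63.928 = 7.5215
  (49 − 59.666)²/59.666 = 1.9067
  (75 − 42.406)²/42.406 = 25.0523
  (92 − 66.624)²/66.624 = 9.6653
  (66 − 62.182)²/62.182 = 0.2344
  (15 − 44.194)²/44.194 = 19.2852
  (95 − 96.277)²/96.277 = 0.0169
  (82 − 89.859)²/89.859 = 0.6873
  (73 − 63.864)²/63.864 = 1.3069
  (71 − 73.171)²/73.171 = 0.0644
  (83 − 68.293)²/68.293 = 3.1672
  (36 − 48.537)²/48.537 = 3.2383
χ² = 7.5215 + 1.9067 + 25.0523 + 9.6653 + 0.2344 + 19.2852 + 0.0169 + 0.6873 + 1.3069 + 0.0644 + 3.1672 + 3.2383 = 72.15

72.15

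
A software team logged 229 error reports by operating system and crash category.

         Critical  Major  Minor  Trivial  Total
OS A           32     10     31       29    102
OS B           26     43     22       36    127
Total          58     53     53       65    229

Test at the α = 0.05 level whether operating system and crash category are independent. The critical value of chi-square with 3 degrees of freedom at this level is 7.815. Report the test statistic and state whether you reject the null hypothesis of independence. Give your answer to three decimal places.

20.971; reject H₀

Grand total N = 229.
Expected counts (row total × column total / N):
  OS A, Critical: 102×58/229 = 25.8341
  OS A, Major: 102×53/229 = 23.6070
  OS A, Minor: 102×53/229 = 23.6070
  OS A, Trivial: 102×65/229 = 28.9520
  OS B, Critical: 127×58/229 = 32.1659
  OS B, Major: 127×53/229 = 29.3930
  OS B, Minor: 127×53/229 = 29.3930
  OS B, Trivial: 127×65/229 = 36.0480
Contributions (O − E)²/E:
  (32 − 25.8341)²/25.8341 = 1.4716
  (10 − 23.6070)²/23.6070 = 7.8430
  (31 − 23.6070)²/23.6070 = 2.3153
  (29 − 28.9520)²/28.9520 = 0.0001
  (26 − 32.1659)²/32.1659 = 1.1819
  (43 − 29.3930)²/29.3930 = 6.2991
  (22 − 29.3930)²/29.3930 = 1.8595
  (36 − 36.0480)²/36.0480 = 0.0001
χ² = 1.4716 + 7.8430 + 2.3153 + 0.0001 + 1.1819 + 6.2991 + 1.8595 + 0.0001 = 20.971
df = (2−1)(4−1) = 3. Since 20.971 > 7.815, reject the null hypothesis of independence at α = 0.05.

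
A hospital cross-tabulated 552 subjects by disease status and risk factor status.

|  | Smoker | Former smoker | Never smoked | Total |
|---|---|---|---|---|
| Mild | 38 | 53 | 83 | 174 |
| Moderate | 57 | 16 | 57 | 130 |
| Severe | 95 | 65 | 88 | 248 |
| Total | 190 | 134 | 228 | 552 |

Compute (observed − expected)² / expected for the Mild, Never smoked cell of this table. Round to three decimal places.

1.724

Row total (Mild) = 174; column total (Never smoked) = 228; N = 552.
Expected count E = 174 × 228 / 552 = 71.8696.
Contribution = (O − E)²/E = (83 − 71.8696)² / 71.8696 = 1.724.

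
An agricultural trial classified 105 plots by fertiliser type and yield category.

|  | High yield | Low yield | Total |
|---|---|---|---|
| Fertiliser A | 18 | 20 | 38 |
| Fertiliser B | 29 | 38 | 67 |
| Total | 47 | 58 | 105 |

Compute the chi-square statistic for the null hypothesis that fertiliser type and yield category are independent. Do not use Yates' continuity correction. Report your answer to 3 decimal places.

Grand total N = 105.
Expected counts (row total × column total / N):
  Fertiliser A, High yield: 38×47/105 = 17.0095
  Fertiliser A, Low yield: 38×58/105 = 20.9905
  Fertiliser B, High yield: 67×47/105 = 29.9905
  Fertiliser B, Low yield: 67×58/105 = 37.0095
Contributions (O − E)²/E:
  (18 − 17.0095)²/17.0095 = 0.0577
  (20 − 20.9905)²/20.9905 = 0.0467
  (29 − 29.9905)²/29.9905 = 0.0327
  (38 − 37.0095)²/37.0095 = 0.0265
χ² = 0.0577 + 0.0467 + 0.0327 + 0.0265 = 0.164

0.164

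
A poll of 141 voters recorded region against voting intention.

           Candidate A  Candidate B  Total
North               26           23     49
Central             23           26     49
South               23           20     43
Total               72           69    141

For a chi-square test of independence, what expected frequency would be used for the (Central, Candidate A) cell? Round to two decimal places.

25.02

Row total (Central) = 49; column total (Candidate A) = 72; grand total N = 141.
Expected count = (row total × column total) / N = 49 × 72 / 141 = 25.02.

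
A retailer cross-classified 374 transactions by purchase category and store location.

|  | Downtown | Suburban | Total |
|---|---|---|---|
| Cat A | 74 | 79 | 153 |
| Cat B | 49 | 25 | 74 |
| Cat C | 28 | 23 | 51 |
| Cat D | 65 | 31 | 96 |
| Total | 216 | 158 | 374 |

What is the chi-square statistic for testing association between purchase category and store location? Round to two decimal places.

11.77

Grand total N = 374.
Expected counts (row total × column total / N):
  Cat A, Downtown: 153×216/374 = 88.364
  Cat A, Suburban: 153×158/374 = 64.636
  Cat B, Downtown: 74×216/374 = 42.738
  Cat B, Suburban: 74×158/374 = 31.262
  Cat C, Downtown: 51×216/374 = 29.455
  Cat C, Suburban: 51×158/374 = 21.545
  Cat D, Downtown: 96×216/374 = 55.444
  Cat D, Suburban: 96×158/374 = 40.556
Contributions (O − E)²/E:
  (74 − 88.364)²/88.364 = 2.3349
  (79 − 64.636)²/64.636 = 3.1921
  (49 − 42.738)²/42.738 = 0.9175
  (25 − 31.262)²/31.262 = 1.2543
  (28 − 29.455)²/29.455 = 0.0719
  (23 − 21.545)²/21.545 = 0.0983
  (65 − 55.444)²/55.444 = 1.6470
  (31 − 40.556)²/40.556 = 2.2516
χ² = 2.3349 + 3.1921 + 0.9175 + 1.2543 + 0.0719 + 0.0983 + 1.6470 + 2.2516 = 11.77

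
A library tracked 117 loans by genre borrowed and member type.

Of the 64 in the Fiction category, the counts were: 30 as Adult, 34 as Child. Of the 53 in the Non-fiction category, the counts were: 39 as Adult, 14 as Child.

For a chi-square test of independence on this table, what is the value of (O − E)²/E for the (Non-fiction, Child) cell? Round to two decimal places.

2.76

Row total (Non-fiction) = 53; column total (Child) = 48; N = 117.
Expected count E = 53 × 48 / 117 = 21.744.
Contribution = (O − E)²/E = (14 − 21.744)² / 21.744 = 2.76.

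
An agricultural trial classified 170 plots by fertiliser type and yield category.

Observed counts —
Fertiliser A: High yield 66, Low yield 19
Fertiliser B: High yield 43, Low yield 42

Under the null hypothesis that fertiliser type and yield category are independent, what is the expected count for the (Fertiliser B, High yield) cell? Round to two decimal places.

54.50

Row total (Fertiliser B) = 85; column total (High yield) = 109; grand total N = 170.
Expected count = (row total × column total) / N = 85 × 109 / 170 = 54.50.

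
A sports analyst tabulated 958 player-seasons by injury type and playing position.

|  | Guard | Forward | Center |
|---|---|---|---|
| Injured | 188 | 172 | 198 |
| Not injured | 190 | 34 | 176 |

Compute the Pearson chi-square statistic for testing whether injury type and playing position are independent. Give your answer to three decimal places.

69.586

Row totals: 558, 400. Column totals: 378, 206, 374. Grand total N = 958.
Expected counts (row total × column total / N):
  Injured, Guard: 558×378/958 = 220.1712
  Injured, Forward: 558×206/958 = 119.9875
  Injured, Center: 558×374/958 = 217.8413
  Not injured, Guard: 400×378/958 = 157.8288
  Not injured, Forward: 400×206/958 = 86.0125
  Not injured, Center: 400×374/958 = 156.1587
Contributions (O − E)²/E:
  (188 − 220.1712)²/220.1712 = 4.7008
  (172 − 119.9875)²/119.9875 = 22.5465
  (198 − 217.8413)²/217.8413 = 1.8072
  (190 − 157.8288)²/157.8288 = 6.5577
  (34 − 86.0125)²/86.0125 = 31.4524
  (176 − 156.1587)²/156.1587 = 2.5210
χ² = 4.7008 + 22.5465 + 1.8072 + 6.5577 + 31.4524 + 2.5210 = 69.586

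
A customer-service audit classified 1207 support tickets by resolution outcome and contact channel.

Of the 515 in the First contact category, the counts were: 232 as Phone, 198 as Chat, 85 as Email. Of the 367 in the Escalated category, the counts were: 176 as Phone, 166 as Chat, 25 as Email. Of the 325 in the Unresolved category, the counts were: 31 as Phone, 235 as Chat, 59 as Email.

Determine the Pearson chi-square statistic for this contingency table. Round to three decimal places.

156.485

Row totals: 515, 367, 325. Column totals: 439, 599, 169. Grand total N = 1207.
Expected counts (row total × column total / N):
  First contact, Phone: 515×439/1207 = 187.3115
  First contact, Chat: 515×599/1207 = 255.5800
  First contact, Email: 515×169/1207 = 72.1085
  Escalated, Phone: 367×439/1207 = 133.4822
  Escalated, Chat: 367×599/1207 = 182.1317
  Escalated, Email: 367×169/1207 = 51.3861
  Unresolved, Phone: 325×439/1207 = 118.2063
  Unresolved, Chat: 325×599/1207 = 161.2883
  Unresolved, Email: 325×169/1207 = 45.5054
Contributions (O − E)²/E:
  (232 − 187.3115)²/187.3115 = 10.6617
  (198 − 255.5800)²/255.5800 = 12.9723
  (85 − 72.1085)²/72.1085 = 2.3047
  (176 − 133.4822)²/133.4822 = 13.5431
  (166 − 182.1317)²/182.1317 = 1.4288
  (25 − 51.3861)²/51.3861 = 13.5489
  (31 − 118.2063)²/118.2063 = 64.3362
  (235 − 161.2883)²/161.2883 = 33.6876
  (59 − 45.5054)²/45.5054 = 4.0018
χ² = 10.6617 + 12.9723 + 2.3047 + 13.5431 + 1.4288 + 13.5489 + 64.3362 + 33.6876 + 4.0018 = 156.485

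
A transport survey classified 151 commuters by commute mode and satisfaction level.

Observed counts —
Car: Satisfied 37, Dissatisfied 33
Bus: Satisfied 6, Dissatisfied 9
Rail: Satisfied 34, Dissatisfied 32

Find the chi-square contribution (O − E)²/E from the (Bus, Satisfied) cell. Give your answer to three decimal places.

Row total (Bus) = 15; column total (Satisfied) = 77; N = 151.
Expected count E = 15 × 77 / 151 = 7.64901.
Contribution = (O − E)²/E = (6 − 7.64901)² / 7.64901 = 0.356.

0.356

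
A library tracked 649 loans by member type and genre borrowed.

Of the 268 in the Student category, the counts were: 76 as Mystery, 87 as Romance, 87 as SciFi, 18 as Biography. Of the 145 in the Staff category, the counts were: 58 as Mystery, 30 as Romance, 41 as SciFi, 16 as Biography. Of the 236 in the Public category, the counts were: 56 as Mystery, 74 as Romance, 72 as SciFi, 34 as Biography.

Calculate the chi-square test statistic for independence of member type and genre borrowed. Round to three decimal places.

Row totals: 268, 145, 236. Column totals: 190, 191, 200, 68. Grand total N = 649.
Expected counts (row total × column total / N):
  Student, Mystery: 268×190/649 = 78.4592
  Student, Romance: 268×191/649 = 78.8721
  Student, SciFi: 268×200/649 = 82.5886
  Student, Biography: 268×68/649 = 28.0801
  Staff, Mystery: 145×190/649 = 42.4499
  Staff, Romance: 145×191/649 = 42.6733
  Staff, SciFi: 145×200/649 = 44.6841
  Staff, Biography: 145×68/649 = 15.1926
  Public, Mystery: 236×190/649 = 69.0909
  Public, Romance: 236×191/649 = 69.4545
  Public, SciFi: 236×200/649 = 72.7273
  Public, Biography: 236×68/649 = 24.7273
Contributions (O − E)²/E:
  (76 − 78.4592)²/78.4592 = 0.0771
  (87 − 78.8721)²/78.8721 = 0.8376
  (87 − 82.5886)²/82.5886 = 0.2356
  (18 − 28.0801)²/28.0801 = 3.6185
  (58 − 42.4499)²/42.4499 = 5.6963
  (30 − 42.6733)²/42.6733 = 3.7638
  (41 − 44.6841)²/44.6841 = 0.3037
  (16 − 15.1926)²/15.1926 = 0.0429
  (56 − 69.0909)²/69.0909 = 2.4804
  (74 − 69.4545)²/69.4545 = 0.2975
  (72 − 72.7273)²/72.7273 = 0.0073
  (34 − 24.7273)²/24.7273 = 3.4772
χ² = 0.0771 + 0.8376 + 0.2356 + 3.6185 + 5.6963 + 3.7638 + 0.3037 + 0.0429 + 2.4804 + 0.2975 + 0.0073 + 3.4772 = 20.838

20.838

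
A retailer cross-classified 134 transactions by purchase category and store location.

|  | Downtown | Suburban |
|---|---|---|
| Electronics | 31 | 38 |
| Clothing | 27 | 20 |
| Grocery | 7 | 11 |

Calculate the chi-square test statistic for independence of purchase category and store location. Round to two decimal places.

Row totals: 69, 47, 18. Column totals: 65, 69. Grand total N = 134.
Expected counts (row total × column total / N):
  Electronics, Downtown: 69×65/134 = 33.470
  Electronics, Suburban: 69×69/134 = 35.530
  Clothing, Downtown: 47×65/134 = 22.799
  Clothing, Suburban: 47×69/134 = 24.201
  Grocery, Downtown: 18×65/134 = 8.731
  Grocery, Suburban: 18×69/134 = 9.269
Contributions (O − E)²/E:
  (31 − 33.470)²/33.470 = 0.1823
  (38 − 35.530)²/35.530 = 0.1717
  (27 − 22.799)²/22.799 = 0.7741
  (20 − 24.201)²/24.201 = 0.7292
  (7 − 8.731)²/8.731 = 0.3432
  (11 − 9.269)²/9.269 = 0.3233
χ² = 0.1823 + 0.1717 + 0.7741 + 0.7292 + 0.3432 + 0.3233 = 2.52

2.52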